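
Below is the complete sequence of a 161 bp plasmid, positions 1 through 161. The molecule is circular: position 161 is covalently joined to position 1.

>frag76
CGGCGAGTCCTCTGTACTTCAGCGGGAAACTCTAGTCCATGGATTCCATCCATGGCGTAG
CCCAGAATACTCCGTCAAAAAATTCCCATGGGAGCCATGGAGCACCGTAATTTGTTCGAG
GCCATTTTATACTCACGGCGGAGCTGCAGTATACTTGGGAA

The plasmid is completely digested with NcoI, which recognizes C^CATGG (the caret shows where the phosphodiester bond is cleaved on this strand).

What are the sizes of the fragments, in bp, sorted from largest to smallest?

103, 36, 13, 9 bp

NcoI sites (CCATGG) start at positions 37, 50, 86, 95.
NcoI cuts after the first base of each site, so after positions 37, 50, 86, 95.
Circular molecule, 4 cuts → 4 fragments:
  38–50 → 13 bp
  51–86 → 36 bp
  87–95 → 9 bp
  96–161 then 1–37 → 66 + 37 = 103 bp
Sorted largest to smallest: 103, 36, 13, 9 bp.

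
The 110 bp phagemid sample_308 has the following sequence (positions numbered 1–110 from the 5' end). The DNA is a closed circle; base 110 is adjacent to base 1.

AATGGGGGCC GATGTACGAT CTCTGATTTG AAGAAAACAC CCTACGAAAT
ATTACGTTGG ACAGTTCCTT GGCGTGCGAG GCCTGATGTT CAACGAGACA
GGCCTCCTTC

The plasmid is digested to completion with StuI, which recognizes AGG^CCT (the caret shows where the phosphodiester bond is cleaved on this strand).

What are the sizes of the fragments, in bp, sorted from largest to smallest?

StuI sites (AGGCCT) start at positions 79, 100.
StuI cuts after base 3 of each site, so after positions 81, 102.
Circular molecule, 2 cuts → 2 fragments:
  82–102 → 21 bp
  103–110 then 1–81 → 8 + 81 = 89 bp
Sorted largest to smallest: 89, 21 bp.

89, 21 bp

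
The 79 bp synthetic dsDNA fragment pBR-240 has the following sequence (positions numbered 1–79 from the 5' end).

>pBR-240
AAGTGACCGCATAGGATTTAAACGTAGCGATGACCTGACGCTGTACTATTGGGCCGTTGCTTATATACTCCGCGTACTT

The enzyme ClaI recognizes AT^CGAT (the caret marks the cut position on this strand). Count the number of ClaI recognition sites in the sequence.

0

No occurrence of ATCGAT is present in the sequence.
ClaI does not cut: 0 sites.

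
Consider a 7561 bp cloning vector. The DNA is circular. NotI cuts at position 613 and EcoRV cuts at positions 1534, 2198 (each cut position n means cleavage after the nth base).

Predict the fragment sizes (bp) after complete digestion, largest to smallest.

5976, 921, 664 bp

Combined cut positions (sorted): 613, 1534, 2198.
Circular molecule, 3 cuts → 3 fragments:
  1534 − 613 = 921 bp
  2198 − 1534 = 664 bp
  wrap: 7561 − 2198 + 613 = 5976 bp
Sorted largest to smallest: 5976, 921, 664 bp.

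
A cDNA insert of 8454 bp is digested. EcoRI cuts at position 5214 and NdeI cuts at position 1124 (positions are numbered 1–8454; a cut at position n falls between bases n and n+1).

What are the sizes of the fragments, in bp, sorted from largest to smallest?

4090, 3240, 1124 bp

Combined cut positions (sorted): 1124, 5214.
Linear molecule, 2 cuts → 3 fragments:
  1124 − 0 = 1124 bp
  5214 − 1124 = 4090 bp
  8454 − 5214 = 3240 bp
Sorted largest to smallest: 4090, 3240, 1124 bp.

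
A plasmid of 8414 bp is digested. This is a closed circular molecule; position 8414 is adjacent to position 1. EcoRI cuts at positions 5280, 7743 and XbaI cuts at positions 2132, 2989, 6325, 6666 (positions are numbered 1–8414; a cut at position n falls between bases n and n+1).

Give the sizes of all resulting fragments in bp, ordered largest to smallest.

Combined cut positions (sorted): 2132, 2989, 5280, 6325, 6666, 7743.
Circular molecule, 6 cuts → 6 fragments:
  2989 − 2132 = 857 bp
  5280 − 2989 = 2291 bp
  6325 − 5280 = 1045 bp
  6666 − 6325 = 341 bp
  7743 − 6666 = 1077 bp
  wrap: 8414 − 7743 + 2132 = 2803 bp
Sorted largest to smallest: 2803, 2291, 1077, 1045, 857, 341 bp.

2803, 2291, 1077, 1045, 857, 341 bp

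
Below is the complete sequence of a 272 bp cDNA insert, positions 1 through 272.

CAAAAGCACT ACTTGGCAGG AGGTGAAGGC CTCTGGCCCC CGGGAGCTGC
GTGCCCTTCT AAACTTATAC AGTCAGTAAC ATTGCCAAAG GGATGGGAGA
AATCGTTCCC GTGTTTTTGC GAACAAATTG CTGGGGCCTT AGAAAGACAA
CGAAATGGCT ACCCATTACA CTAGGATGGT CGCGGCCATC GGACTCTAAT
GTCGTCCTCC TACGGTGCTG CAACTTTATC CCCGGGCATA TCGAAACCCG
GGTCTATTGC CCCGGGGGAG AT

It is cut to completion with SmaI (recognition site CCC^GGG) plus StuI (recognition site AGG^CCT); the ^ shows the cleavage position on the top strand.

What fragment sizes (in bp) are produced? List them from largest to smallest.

SmaI sites (CCCGGG) start at positions 39, 231, 247, 261.
SmaI cuts after base 3 of each site, so after positions 41, 233, 249, 263.
The StuI site (AGGCCT) starts at position 27.
StuI cuts after base 3 of each site, so after position 29.
Combined cut positions: 29, 41, 233, 249, 263.
Linear molecule, 5 cuts → 6 fragments:
  1–29 → 29 bp
  30–41 → 12 bp
  42–233 → 192 bp
  234–249 → 16 bp
  250–263 → 14 bp
  264–272 → 9 bp
Sorted largest to smallest: 192, 29, 16, 14, 12, 9 bp.

192, 29, 16, 14, 12, 9 bp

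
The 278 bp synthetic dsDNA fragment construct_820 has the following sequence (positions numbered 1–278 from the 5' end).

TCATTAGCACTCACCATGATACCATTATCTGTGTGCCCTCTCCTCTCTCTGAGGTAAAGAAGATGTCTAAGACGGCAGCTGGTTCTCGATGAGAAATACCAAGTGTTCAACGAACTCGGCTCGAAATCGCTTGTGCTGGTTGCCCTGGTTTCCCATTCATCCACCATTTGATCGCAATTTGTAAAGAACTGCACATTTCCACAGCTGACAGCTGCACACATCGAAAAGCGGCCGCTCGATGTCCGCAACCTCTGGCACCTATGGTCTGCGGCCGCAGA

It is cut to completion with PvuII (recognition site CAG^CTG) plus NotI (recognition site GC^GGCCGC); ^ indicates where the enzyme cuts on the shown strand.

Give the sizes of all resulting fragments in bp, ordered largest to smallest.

PvuII sites (CAGCTG) start at positions 76, 202, 209.
PvuII cuts after base 3 of each site, so after positions 78, 204, 211.
NotI sites (GCGGCCGC) start at positions 228, 268.
NotI cuts after base 2 of each site, so after positions 229, 269.
Combined cut positions: 78, 204, 211, 229, 269.
Linear molecule, 5 cuts → 6 fragments:
  1–78 → 78 bp
  79–204 → 126 bp
  205–211 → 7 bp
  212–229 → 18 bp
  230–269 → 40 bp
  270–278 → 9 bp
Sorted largest to smallest: 126, 78, 40, 18, 9, 7 bp.

126, 78, 40, 18, 9, 7 bp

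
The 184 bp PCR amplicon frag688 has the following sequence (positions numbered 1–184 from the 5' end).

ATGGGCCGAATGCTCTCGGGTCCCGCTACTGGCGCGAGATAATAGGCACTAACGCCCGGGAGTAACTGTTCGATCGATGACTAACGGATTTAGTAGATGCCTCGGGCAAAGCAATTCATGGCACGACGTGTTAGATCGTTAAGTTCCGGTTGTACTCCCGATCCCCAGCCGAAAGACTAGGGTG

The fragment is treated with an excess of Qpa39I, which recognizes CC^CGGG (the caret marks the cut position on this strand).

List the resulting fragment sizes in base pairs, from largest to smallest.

128, 56 bp

The Qpa39I site (CCCGGG) starts at position 55.
Qpa39I cuts after base 2 of each site, so after position 56.
Linear molecule, 1 cut → 2 fragments:
  1–56 → 56 bp
  57–184 → 128 bp
Sorted largest to smallest: 128, 56 bp.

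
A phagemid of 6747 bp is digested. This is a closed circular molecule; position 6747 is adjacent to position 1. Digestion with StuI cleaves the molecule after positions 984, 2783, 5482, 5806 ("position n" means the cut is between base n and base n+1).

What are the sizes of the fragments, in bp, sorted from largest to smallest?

Circular molecule, 4 cuts → 4 fragments:
  2783 − 984 = 1799 bp
  5482 − 2783 = 2699 bp
  5806 − 5482 = 324 bp
  wrap: 6747 − 5806 + 984 = 1925 bp
Sorted largest to smallest: 2699, 1925, 1799, 324 bp.

2699, 1925, 1799, 324 bp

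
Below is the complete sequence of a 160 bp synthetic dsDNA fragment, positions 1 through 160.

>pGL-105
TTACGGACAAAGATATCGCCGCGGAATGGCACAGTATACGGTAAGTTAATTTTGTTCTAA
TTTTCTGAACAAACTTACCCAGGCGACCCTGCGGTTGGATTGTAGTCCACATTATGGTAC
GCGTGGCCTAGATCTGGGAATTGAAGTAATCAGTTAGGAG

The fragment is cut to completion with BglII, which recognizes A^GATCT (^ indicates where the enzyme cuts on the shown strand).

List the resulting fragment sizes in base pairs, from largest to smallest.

The BglII site (AGATCT) starts at position 130.
BglII cuts after the first base of each site, so after position 130.
Linear molecule, 1 cut → 2 fragments:
  1–130 → 130 bp
  131–160 → 30 bp
Sorted largest to smallest: 130, 30 bp.

130, 30 bp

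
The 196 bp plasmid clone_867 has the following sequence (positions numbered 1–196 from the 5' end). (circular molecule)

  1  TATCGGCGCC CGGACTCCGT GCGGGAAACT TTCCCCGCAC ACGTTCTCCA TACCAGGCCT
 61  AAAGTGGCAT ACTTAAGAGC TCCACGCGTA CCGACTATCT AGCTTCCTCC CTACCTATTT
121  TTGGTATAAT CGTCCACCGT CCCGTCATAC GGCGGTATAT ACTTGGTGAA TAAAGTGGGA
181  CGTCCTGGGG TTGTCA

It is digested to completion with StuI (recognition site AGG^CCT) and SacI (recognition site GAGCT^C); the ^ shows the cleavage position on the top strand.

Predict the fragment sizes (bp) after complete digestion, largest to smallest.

172, 24 bp

The StuI site (AGGCCT) starts at position 55.
StuI cuts after base 3 of each site, so after position 57.
The SacI site (GAGCTC) starts at position 77.
SacI cuts after base 5 of each site (before the last base), so after position 81.
Combined cut positions: 57, 81.
Circular molecule, 2 cuts → 2 fragments:
  58–81 → 24 bp
  82–196 then 1–57 → 115 + 57 = 172 bp
Sorted largest to smallest: 172, 24 bp.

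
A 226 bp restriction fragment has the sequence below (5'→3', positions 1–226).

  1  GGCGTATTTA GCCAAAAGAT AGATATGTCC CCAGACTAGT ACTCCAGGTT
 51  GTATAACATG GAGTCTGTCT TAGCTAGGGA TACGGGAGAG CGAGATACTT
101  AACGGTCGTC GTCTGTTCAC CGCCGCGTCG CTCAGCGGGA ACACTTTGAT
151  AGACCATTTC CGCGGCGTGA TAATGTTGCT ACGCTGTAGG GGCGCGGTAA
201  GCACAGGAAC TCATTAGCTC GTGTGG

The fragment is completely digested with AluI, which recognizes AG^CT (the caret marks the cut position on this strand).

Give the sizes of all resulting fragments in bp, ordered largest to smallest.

AluI sites (AGCT) start at positions 72, 216.
AluI cuts after base 2 of each site, so after positions 73, 217.
Linear molecule, 2 cuts → 3 fragments:
  1–73 → 73 bp
  74–217 → 144 bp
  218–226 → 9 bp
Sorted largest to smallest: 144, 73, 9 bp.

144, 73, 9 bp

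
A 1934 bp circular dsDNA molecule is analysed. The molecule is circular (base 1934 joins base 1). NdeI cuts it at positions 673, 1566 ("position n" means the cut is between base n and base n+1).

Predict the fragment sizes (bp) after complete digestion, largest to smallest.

1041, 893 bp

Circular molecule, 2 cuts → 2 fragments:
  1566 − 673 = 893 bp
  wrap: 1934 − 1566 + 673 = 1041 bp
Sorted largest to smallest: 1041, 893 bp.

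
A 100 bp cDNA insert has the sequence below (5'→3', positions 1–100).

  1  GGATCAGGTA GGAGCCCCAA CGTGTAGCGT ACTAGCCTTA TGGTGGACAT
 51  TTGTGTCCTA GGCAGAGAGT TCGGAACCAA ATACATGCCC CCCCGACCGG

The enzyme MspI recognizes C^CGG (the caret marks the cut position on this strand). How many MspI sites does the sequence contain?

CCGG occurs starting at position 97.
MspI cuts at 1 site.

1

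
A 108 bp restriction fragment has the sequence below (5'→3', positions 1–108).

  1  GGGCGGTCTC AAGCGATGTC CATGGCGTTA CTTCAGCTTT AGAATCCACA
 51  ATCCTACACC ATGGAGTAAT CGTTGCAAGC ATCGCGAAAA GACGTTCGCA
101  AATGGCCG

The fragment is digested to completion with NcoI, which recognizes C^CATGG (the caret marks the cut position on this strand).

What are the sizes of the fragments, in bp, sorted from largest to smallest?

NcoI sites (CCATGG) start at positions 20, 59.
NcoI cuts after the first base of each site, so after positions 20, 59.
Linear molecule, 2 cuts → 3 fragments:
  1–20 → 20 bp
  21–59 → 39 bp
  60–108 → 49 bp
Sorted largest to smallest: 49, 39, 20 bp.

49, 39, 20 bp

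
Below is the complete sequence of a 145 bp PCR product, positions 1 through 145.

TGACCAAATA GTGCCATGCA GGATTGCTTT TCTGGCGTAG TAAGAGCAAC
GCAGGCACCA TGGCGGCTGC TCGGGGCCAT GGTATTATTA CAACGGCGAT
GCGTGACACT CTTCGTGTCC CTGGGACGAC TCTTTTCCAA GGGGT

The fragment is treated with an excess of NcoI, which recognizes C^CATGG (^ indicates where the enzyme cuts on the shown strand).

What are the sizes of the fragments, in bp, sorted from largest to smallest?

68, 58, 19 bp

NcoI sites (CCATGG) start at positions 58, 77.
NcoI cuts after the first base of each site, so after positions 58, 77.
Linear molecule, 2 cuts → 3 fragments:
  1–58 → 58 bp
  59–77 → 19 bp
  78–145 → 68 bp
Sorted largest to smallest: 68, 58, 19 bp.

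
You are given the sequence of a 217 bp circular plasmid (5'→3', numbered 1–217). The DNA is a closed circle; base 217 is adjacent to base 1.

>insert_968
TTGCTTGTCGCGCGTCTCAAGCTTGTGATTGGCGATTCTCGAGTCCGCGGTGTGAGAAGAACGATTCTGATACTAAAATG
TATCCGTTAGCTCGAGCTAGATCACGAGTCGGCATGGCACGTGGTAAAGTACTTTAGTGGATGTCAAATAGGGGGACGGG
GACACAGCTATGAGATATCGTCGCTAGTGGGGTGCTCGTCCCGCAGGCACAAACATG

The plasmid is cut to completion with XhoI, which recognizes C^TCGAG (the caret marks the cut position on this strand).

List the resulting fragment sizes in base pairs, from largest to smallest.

XhoI sites (CTCGAG) start at positions 38, 91.
XhoI cuts after the first base of each site, so after positions 38, 91.
Circular molecule, 2 cuts → 2 fragments:
  39–91 → 53 bp
  92–217 then 1–38 → 126 + 38 = 164 bp
Sorted largest to smallest: 164, 53 bp.

164, 53 bp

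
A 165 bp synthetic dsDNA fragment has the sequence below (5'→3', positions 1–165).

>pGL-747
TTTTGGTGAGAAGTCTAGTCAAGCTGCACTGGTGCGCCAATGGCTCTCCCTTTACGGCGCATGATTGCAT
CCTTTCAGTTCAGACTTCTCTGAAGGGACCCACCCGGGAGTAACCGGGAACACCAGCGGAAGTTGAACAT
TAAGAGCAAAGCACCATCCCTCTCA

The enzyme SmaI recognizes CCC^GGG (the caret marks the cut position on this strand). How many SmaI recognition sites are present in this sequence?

CCCGGG occurs starting at position 103.
SmaI cuts at 1 site.

1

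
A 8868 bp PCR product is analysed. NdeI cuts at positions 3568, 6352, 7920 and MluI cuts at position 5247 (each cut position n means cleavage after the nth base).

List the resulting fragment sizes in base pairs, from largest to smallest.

Combined cut positions (sorted): 3568, 5247, 6352, 7920.
Linear molecule, 4 cuts → 5 fragments:
  3568 − 0 = 3568 bp
  5247 − 3568 = 1679 bp
  6352 − 5247 = 1105 bp
  7920 − 6352 = 1568 bp
  8868 − 7920 = 948 bp
Sorted largest to smallest: 3568, 1679, 1568, 1105, 948 bp.

3568, 1679, 1568, 1105, 948 bp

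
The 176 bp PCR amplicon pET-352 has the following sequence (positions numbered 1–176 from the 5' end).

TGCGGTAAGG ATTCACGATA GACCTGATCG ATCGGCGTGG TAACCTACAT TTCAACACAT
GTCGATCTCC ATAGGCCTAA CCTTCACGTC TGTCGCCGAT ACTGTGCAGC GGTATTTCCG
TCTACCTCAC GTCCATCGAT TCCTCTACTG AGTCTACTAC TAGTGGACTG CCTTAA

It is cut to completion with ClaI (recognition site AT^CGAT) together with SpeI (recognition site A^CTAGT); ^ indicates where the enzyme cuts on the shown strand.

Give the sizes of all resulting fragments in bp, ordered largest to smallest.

ClaI sites (ATCGAT) start at positions 27, 135.
ClaI cuts after base 2 of each site, so after positions 28, 136.
The SpeI site (ACTAGT) starts at position 159.
SpeI cuts after the first base of each site, so after position 159.
Combined cut positions: 28, 136, 159.
Linear molecule, 3 cuts → 4 fragments:
  1–28 → 28 bp
  29–136 → 108 bp
  137–159 → 23 bp
  160–176 → 17 bp
Sorted largest to smallest: 108, 28, 23, 17 bp.

108, 28, 23, 17 bp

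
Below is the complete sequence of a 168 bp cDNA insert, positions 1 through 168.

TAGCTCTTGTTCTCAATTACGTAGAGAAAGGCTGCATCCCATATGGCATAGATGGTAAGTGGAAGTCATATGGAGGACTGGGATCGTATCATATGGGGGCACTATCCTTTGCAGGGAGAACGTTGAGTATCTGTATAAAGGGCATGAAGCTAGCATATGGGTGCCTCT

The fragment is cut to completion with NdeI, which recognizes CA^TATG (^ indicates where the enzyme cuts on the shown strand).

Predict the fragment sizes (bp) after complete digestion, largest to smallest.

64, 41, 27, 23, 13 bp

NdeI sites (CATATG) start at positions 40, 67, 90, 154.
NdeI cuts after base 2 of each site, so after positions 41, 68, 91, 155.
Linear molecule, 4 cuts → 5 fragments:
  1–41 → 41 bp
  42–68 → 27 bp
  69–91 → 23 bp
  92–155 → 64 bp
  156–168 → 13 bp
Sorted largest to smallest: 64, 41, 27, 23, 13 bp.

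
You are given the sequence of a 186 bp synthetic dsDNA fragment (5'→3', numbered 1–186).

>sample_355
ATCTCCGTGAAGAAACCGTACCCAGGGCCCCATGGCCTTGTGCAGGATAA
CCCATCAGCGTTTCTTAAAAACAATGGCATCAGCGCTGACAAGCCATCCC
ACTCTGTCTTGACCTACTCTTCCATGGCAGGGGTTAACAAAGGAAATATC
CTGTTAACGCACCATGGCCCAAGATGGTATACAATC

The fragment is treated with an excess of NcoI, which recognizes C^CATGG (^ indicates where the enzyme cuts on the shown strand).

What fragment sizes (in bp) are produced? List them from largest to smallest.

NcoI sites (CCATGG) start at positions 30, 122, 162.
NcoI cuts after the first base of each site, so after positions 30, 122, 162.
Linear molecule, 3 cuts → 4 fragments:
  1–30 → 30 bp
  31–122 → 92 bp
  123–162 → 40 bp
  163–186 → 24 bp
Sorted largest to smallest: 92, 40, 30, 24 bp.

92, 40, 30, 24 bp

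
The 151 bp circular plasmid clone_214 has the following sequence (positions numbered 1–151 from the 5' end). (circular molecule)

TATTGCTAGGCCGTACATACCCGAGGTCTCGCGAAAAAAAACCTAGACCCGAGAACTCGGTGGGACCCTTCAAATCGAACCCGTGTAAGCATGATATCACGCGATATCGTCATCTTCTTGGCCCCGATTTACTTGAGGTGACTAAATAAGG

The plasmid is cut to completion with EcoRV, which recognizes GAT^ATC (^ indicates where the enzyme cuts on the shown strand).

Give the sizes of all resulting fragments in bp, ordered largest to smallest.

EcoRV sites (GATATC) start at positions 93, 103.
EcoRV cuts after base 3 of each site, so after positions 95, 105.
Circular molecule, 2 cuts → 2 fragments:
  96–105 → 10 bp
  106–151 then 1–95 → 46 + 95 = 141 bp
Sorted largest to smallest: 141, 10 bp.

141, 10 bp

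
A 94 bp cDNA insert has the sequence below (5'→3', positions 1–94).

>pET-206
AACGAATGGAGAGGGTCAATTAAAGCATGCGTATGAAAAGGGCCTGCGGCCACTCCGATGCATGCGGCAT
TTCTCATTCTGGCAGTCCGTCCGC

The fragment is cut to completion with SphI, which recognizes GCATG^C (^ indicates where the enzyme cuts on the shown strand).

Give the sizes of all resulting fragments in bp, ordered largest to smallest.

SphI sites (GCATGC) start at positions 25, 60.
SphI cuts after base 5 of each site (before the last base), so after positions 29, 64.
Linear molecule, 2 cuts → 3 fragments:
  1–29 → 29 bp
  30–64 → 35 bp
  65–94 → 30 bp
Sorted largest to smallest: 35, 30, 29 bp.

35, 30, 29 bp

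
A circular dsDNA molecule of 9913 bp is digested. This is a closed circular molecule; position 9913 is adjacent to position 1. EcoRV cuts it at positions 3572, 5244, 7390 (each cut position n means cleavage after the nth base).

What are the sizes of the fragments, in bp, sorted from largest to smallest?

Circular molecule, 3 cuts → 3 fragments:
  5244 − 3572 = 1672 bp
  7390 − 5244 = 2146 bp
  wrap: 9913 − 7390 + 3572 = 6095 bp
Sorted largest to smallest: 6095, 2146, 1672 bp.

6095, 2146, 1672 bp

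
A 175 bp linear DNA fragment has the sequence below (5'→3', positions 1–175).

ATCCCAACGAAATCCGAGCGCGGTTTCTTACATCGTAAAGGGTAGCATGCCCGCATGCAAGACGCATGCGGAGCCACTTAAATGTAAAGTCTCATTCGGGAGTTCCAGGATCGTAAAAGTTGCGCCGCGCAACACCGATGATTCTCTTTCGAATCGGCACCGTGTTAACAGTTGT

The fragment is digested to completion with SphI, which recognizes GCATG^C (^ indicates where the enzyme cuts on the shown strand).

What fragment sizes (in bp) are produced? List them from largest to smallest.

SphI sites (GCATGC) start at positions 45, 53, 64.
SphI cuts after base 5 of each site (before the last base), so after positions 49, 57, 68.
Linear molecule, 3 cuts → 4 fragments:
  1–49 → 49 bp
  50–57 → 8 bp
  58–68 → 11 bp
  69–175 → 107 bp
Sorted largest to smallest: 107, 49, 11, 8 bp.

107, 49, 11, 8 bp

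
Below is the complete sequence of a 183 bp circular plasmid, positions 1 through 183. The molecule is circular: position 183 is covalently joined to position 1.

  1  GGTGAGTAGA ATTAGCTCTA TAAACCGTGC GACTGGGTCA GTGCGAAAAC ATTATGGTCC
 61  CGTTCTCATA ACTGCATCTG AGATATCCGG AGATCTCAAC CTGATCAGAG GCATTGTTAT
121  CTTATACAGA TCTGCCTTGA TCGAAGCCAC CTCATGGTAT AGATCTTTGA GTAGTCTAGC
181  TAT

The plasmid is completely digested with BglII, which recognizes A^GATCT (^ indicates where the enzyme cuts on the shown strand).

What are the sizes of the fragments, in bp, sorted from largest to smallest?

BglII sites (AGATCT) start at positions 91, 128, 161.
BglII cuts after the first base of each site, so after positions 91, 128, 161.
Circular molecule, 3 cuts → 3 fragments:
  92–128 → 37 bp
  129–161 → 33 bp
  162–183 then 1–91 → 22 + 91 = 113 bp
Sorted largest to smallest: 113, 37, 33 bp.

113, 37, 33 bp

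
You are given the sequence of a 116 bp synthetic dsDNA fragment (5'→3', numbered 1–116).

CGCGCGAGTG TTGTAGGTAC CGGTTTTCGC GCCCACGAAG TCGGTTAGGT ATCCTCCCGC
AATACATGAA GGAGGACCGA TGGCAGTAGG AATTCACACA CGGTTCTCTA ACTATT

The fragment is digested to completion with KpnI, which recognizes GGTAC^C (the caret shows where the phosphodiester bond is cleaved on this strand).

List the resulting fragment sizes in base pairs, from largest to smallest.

96, 20 bp

The KpnI site (GGTACC) starts at position 16.
KpnI cuts after base 5 of each site (before the last base), so after position 20.
Linear molecule, 1 cut → 2 fragments:
  1–20 → 20 bp
  21–116 → 96 bp
Sorted largest to smallest: 96, 20 bp.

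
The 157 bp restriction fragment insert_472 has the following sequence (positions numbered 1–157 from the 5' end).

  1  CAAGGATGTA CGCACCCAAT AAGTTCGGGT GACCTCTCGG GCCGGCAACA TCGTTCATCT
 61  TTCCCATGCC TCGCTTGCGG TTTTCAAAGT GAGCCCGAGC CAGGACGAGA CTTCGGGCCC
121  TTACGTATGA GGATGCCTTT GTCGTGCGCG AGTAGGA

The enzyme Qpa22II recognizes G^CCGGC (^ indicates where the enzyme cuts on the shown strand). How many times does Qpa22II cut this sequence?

GCCGGC occurs starting at position 41.
Qpa22II cuts at 1 site.

1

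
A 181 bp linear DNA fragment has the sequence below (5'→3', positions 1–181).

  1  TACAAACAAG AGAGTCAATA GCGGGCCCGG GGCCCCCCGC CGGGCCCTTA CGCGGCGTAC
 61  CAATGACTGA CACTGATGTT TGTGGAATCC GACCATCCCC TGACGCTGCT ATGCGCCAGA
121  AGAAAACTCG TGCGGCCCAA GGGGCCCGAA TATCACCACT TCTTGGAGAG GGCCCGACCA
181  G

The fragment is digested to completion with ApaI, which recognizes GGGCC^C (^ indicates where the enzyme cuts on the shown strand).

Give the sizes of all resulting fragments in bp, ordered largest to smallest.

ApaI sites (GGGCCC) start at positions 23, 30, 42, 142, 170.
ApaI cuts after base 5 of each site (before the last base), so after positions 27, 34, 46, 146, 174.
Linear molecule, 5 cuts → 6 fragments:
  1–27 → 27 bp
  28–34 → 7 bp
  35–46 → 12 bp
  47–146 → 100 bp
  147–174 → 28 bp
  175–181 → 7 bp
Sorted largest to smallest: 100, 28, 27, 12, 7, 7 bp.

100, 28, 27, 12, 7, 7 bp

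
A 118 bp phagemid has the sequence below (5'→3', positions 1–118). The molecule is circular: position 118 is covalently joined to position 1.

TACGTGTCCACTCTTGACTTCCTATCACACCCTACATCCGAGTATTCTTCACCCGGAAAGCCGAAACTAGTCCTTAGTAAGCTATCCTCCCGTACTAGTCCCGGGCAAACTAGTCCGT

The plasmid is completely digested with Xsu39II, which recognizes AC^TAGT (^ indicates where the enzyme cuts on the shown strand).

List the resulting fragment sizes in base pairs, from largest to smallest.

Xsu39II sites (ACTAGT) start at positions 66, 94, 109.
Xsu39II cuts after base 2 of each site, so after positions 67, 95, 110.
Circular molecule, 3 cuts → 3 fragments:
  68–95 → 28 bp
  96–110 → 15 bp
  111–118 then 1–67 → 8 + 67 = 75 bp
Sorted largest to smallest: 75, 28, 15 bp.

75, 28, 15 bp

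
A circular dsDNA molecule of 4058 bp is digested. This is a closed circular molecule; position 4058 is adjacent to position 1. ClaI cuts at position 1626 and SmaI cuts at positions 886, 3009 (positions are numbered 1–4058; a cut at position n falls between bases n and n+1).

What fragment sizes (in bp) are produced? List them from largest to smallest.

1935, 1383, 740 bp

Combined cut positions (sorted): 886, 1626, 3009.
Circular molecule, 3 cuts → 3 fragments:
  1626 − 886 = 740 bp
  3009 − 1626 = 1383 bp
  wrap: 4058 − 3009 + 886 = 1935 bp
Sorted largest to smallest: 1935, 1383, 740 bp.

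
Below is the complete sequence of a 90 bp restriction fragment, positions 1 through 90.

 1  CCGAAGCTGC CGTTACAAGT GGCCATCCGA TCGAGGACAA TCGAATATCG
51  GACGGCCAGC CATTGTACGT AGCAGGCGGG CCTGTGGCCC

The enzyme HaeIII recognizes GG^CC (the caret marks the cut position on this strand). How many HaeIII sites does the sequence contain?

4

GGCC occurs starting at positions 21, 54, 79, 86.
HaeIII cuts at 4 sites.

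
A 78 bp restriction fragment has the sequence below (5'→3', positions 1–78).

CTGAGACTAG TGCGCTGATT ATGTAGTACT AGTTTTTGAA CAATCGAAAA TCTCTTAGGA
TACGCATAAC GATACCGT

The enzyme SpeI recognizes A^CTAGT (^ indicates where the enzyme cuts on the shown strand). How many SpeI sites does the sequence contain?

ACTAGT occurs starting at positions 6, 28.
SpeI cuts at 2 sites.

2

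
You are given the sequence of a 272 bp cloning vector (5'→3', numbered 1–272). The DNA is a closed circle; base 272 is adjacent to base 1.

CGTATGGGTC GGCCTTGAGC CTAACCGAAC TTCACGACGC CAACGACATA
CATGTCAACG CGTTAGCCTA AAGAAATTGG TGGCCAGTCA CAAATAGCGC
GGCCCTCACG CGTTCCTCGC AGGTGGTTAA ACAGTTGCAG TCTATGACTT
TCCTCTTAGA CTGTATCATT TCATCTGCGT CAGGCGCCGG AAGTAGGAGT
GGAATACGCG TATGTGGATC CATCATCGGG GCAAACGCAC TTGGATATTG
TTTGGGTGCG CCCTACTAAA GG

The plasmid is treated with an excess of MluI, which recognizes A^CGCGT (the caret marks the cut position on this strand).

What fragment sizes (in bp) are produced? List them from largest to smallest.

MluI sites (ACGCGT) start at positions 58, 108, 206.
MluI cuts after the first base of each site, so after positions 58, 108, 206.
Circular molecule, 3 cuts → 3 fragments:
  59–108 → 50 bp
  109–206 → 98 bp
  207–272 then 1–58 → 66 + 58 = 124 bp
Sorted largest to smallest: 124, 98, 50 bp.

124, 98, 50 bp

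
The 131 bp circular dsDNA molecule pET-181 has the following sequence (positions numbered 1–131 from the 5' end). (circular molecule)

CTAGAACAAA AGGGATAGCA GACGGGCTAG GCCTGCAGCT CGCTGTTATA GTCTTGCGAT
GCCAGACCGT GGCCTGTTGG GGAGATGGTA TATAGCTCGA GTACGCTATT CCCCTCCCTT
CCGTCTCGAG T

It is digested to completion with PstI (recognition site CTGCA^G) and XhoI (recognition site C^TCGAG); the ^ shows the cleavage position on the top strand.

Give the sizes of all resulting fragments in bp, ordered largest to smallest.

The PstI site (CTGCAG) starts at position 33.
PstI cuts after base 5 of each site (before the last base), so after position 37.
XhoI sites (CTCGAG) start at positions 96, 125.
XhoI cuts after the first base of each site, so after positions 96, 125.
Combined cut positions: 37, 96, 125.
Circular molecule, 3 cuts → 3 fragments:
  38–96 → 59 bp
  97–125 → 29 bp
  126–131 then 1–37 → 6 + 37 = 43 bp
Sorted largest to smallest: 59, 43, 29 bp.

59, 43, 29 bp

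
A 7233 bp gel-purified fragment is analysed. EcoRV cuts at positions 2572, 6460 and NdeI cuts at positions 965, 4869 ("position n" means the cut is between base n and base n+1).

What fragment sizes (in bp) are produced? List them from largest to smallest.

2297, 1607, 1591, 965, 773 bp

Combined cut positions (sorted): 965, 2572, 4869, 6460.
Linear molecule, 4 cuts → 5 fragments:
  965 − 0 = 965 bp
  2572 − 965 = 1607 bp
  4869 − 2572 = 2297 bp
  6460 − 4869 = 1591 bp
  7233 − 6460 = 773 bp
Sorted largest to smallest: 2297, 1607, 1591, 965, 773 bp.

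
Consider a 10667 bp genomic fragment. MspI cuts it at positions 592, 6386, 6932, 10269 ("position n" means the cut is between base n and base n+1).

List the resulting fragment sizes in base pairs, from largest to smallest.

5794, 3337, 592, 546, 398 bp

Linear molecule, 4 cuts → 5 fragments:
  592 − 0 = 592 bp
  6386 − 592 = 5794 bp
  6932 − 6386 = 546 bp
  10269 − 6932 = 3337 bp
  10667 − 10269 = 398 bp
Sorted largest to smallest: 5794, 3337, 592, 546, 398 bp.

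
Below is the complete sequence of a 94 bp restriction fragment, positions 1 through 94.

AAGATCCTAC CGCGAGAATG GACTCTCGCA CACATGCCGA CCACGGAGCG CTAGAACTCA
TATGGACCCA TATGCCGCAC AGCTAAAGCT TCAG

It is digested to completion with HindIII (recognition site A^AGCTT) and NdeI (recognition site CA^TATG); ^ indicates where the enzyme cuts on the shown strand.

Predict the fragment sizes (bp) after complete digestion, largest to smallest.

The HindIII site (AAGCTT) starts at position 86.
HindIII cuts after the first base of each site, so after position 86.
NdeI sites (CATATG) start at positions 59, 69.
NdeI cuts after base 2 of each site, so after positions 60, 70.
Combined cut positions: 60, 70, 86.
Linear molecule, 3 cuts → 4 fragments:
  1–60 → 60 bp
  61–70 → 10 bp
  71–86 → 16 bp
  87–94 → 8 bp
Sorted largest to smallest: 60, 16, 10, 8 bp.

60, 16, 10, 8 bp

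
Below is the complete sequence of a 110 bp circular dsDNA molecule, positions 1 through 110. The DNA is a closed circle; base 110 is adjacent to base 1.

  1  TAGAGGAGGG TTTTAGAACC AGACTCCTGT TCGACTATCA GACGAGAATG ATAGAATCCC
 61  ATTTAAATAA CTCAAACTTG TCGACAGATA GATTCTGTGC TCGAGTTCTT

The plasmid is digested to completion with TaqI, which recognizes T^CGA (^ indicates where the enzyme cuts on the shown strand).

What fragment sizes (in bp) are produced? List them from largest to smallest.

TaqI sites (TCGA) start at positions 31, 81, 101.
TaqI cuts after the first base of each site, so after positions 31, 81, 101.
Circular molecule, 3 cuts → 3 fragments:
  32–81 → 50 bp
  82–101 → 20 bp
  102–110 then 1–31 → 9 + 31 = 40 bp
Sorted largest to smallest: 50, 40, 20 bp.

50, 40, 20 bp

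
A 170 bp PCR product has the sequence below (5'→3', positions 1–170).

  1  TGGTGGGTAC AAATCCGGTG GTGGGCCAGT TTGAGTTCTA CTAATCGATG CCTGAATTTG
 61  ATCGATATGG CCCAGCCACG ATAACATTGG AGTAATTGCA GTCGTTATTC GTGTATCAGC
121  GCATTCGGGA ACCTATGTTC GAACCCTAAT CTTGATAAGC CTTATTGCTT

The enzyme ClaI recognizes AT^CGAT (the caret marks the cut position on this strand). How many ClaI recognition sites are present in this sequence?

2

ATCGAT occurs starting at positions 44, 61.
ClaI cuts at 2 sites.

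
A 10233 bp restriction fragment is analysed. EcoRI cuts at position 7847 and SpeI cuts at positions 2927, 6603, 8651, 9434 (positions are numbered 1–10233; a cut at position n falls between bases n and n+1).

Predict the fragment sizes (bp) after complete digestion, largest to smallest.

3676, 2927, 1244, 804, 799, 783 bp

Combined cut positions (sorted): 2927, 6603, 7847, 8651, 9434.
Linear molecule, 5 cuts → 6 fragments:
  2927 − 0 = 2927 bp
  6603 − 2927 = 3676 bp
  7847 − 6603 = 1244 bp
  8651 − 7847 = 804 bp
  9434 − 8651 = 783 bp
  10233 − 9434 = 799 bp
Sorted largest to smallest: 3676, 2927, 1244, 804, 799, 783 bp.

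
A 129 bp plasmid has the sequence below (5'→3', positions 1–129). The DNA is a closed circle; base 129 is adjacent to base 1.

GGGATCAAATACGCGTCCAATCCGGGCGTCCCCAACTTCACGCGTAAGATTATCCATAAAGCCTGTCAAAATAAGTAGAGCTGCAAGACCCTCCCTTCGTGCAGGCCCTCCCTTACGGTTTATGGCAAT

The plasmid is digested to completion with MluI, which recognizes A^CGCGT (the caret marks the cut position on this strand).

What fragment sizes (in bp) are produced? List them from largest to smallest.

MluI sites (ACGCGT) start at positions 11, 40.
MluI cuts after the first base of each site, so after positions 11, 40.
Circular molecule, 2 cuts → 2 fragments:
  12–40 → 29 bp
  41–129 then 1–11 → 89 + 11 = 100 bp
Sorted largest to smallest: 100, 29 bp.

100, 29 bp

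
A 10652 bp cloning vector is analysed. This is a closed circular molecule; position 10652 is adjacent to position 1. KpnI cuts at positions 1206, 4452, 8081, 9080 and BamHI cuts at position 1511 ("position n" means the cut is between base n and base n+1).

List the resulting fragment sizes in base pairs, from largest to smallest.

3629, 2941, 2778, 999, 305 bp

Combined cut positions (sorted): 1206, 1511, 4452, 8081, 9080.
Circular molecule, 5 cuts → 5 fragments:
  1511 − 1206 = 305 bp
  4452 − 1511 = 2941 bp
  8081 − 4452 = 3629 bp
  9080 − 8081 = 999 bp
  wrap: 10652 − 9080 + 1206 = 2778 bp
Sorted largest to smallest: 3629, 2941, 2778, 999, 305 bp.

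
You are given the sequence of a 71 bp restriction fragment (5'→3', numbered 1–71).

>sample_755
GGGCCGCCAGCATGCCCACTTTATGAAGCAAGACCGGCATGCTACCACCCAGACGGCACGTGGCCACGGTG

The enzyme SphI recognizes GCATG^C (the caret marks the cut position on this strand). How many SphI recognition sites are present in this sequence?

2

GCATGC occurs starting at positions 10, 37.
SphI cuts at 2 sites.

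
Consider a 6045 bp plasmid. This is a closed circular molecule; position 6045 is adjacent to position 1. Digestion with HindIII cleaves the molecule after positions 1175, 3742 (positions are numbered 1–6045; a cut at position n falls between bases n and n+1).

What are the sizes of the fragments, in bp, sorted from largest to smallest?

3478, 2567 bp

Circular molecule, 2 cuts → 2 fragments:
  3742 − 1175 = 2567 bp
  wrap: 6045 − 3742 + 1175 = 3478 bp
Sorted largest to smallest: 3478, 2567 bp.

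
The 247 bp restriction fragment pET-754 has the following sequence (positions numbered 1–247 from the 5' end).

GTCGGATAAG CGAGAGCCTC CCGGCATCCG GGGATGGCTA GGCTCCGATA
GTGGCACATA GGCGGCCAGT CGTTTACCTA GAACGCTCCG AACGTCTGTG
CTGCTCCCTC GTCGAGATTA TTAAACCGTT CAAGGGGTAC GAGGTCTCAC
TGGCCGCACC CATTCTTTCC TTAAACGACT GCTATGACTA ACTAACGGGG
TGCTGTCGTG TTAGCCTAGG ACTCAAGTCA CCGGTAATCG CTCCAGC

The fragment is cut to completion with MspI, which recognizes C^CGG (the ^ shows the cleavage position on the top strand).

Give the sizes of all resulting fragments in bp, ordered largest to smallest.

MspI sites (CCGG) start at positions 21, 28, 231.
MspI cuts after the first base of each site, so after positions 21, 28, 231.
Linear molecule, 3 cuts → 4 fragments:
  1–21 → 21 bp
  22–28 → 7 bp
  29–231 → 203 bp
  232–247 → 16 bp
Sorted largest to smallest: 203, 21, 16, 7 bp.

203, 21, 16, 7 bp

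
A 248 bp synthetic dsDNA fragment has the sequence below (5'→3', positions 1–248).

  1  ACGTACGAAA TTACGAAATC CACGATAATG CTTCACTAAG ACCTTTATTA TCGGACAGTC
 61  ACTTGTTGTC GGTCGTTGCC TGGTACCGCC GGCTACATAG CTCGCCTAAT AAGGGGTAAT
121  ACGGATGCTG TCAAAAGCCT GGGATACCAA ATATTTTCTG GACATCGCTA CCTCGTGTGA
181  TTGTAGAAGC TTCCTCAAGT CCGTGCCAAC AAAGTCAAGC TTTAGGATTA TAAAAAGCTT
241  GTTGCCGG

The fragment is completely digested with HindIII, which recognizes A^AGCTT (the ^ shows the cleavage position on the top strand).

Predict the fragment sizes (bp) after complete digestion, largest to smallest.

187, 30, 18, 13 bp

HindIII sites (AAGCTT) start at positions 187, 217, 235.
HindIII cuts after the first base of each site, so after positions 187, 217, 235.
Linear molecule, 3 cuts → 4 fragments:
  1–187 → 187 bp
  188–217 → 30 bp
  218–235 → 18 bp
  236–248 → 13 bp
Sorted largest to smallest: 187, 30, 18, 13 bp.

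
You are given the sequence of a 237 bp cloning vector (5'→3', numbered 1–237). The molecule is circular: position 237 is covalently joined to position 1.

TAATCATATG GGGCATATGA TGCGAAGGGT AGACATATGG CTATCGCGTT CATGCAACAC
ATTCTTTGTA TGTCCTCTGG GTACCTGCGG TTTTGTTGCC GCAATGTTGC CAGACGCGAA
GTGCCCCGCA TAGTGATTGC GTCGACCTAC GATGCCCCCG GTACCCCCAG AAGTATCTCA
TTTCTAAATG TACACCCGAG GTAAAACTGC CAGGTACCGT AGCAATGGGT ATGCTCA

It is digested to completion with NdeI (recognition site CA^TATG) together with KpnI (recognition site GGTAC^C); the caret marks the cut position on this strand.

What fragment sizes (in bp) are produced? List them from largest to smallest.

80, 53, 49, 26, 20, 9 bp

NdeI sites (CATATG) start at positions 5, 14, 34.
NdeI cuts after base 2 of each site, so after positions 6, 15, 35.
KpnI sites (GGTACC) start at positions 80, 160, 213.
KpnI cuts after base 5 of each site (before the last base), so after positions 84, 164, 217.
Combined cut positions: 6, 15, 35, 84, 164, 217.
Circular molecule, 6 cuts → 6 fragments:
  7–15 → 9 bp
  16–35 → 20 bp
  36–84 → 49 bp
  85–164 → 80 bp
  165–217 → 53 bp
  218–237 then 1–6 → 20 + 6 = 26 bp
Sorted largest to smallest: 80, 53, 49, 26, 20, 9 bp.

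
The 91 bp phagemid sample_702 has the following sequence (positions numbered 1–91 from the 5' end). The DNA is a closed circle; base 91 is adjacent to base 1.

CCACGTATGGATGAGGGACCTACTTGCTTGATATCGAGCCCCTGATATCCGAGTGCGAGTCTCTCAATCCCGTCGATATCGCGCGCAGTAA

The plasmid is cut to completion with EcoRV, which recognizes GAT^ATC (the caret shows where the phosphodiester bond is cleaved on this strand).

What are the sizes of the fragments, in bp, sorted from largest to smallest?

EcoRV sites (GATATC) start at positions 30, 44, 75.
EcoRV cuts after base 3 of each site, so after positions 32, 46, 77.
Circular molecule, 3 cuts → 3 fragments:
  33–46 → 14 bp
  47–77 → 31 bp
  78–91 then 1–32 → 14 + 32 = 46 bp
Sorted largest to smallest: 46, 31, 14 bp.

46, 31, 14 bp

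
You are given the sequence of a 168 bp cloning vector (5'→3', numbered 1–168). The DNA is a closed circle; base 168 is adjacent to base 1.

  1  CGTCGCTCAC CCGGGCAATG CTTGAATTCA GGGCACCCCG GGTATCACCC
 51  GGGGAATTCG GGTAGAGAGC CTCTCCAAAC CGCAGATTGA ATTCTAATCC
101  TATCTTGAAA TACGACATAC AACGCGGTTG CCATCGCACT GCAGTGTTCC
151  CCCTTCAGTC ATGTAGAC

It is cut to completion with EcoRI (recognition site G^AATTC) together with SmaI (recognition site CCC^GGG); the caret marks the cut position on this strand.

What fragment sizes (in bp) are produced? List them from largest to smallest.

91, 35, 15, 12, 11, 4 bp

EcoRI sites (GAATTC) start at positions 24, 54, 89.
EcoRI cuts after the first base of each site, so after positions 24, 54, 89.
SmaI sites (CCCGGG) start at positions 10, 37, 48.
SmaI cuts after base 3 of each site, so after positions 12, 39, 50.
Combined cut positions: 12, 24, 39, 50, 54, 89.
Circular molecule, 6 cuts → 6 fragments:
  13–24 → 12 bp
  25–39 → 15 bp
  40–50 → 11 bp
  51–54 → 4 bp
  55–89 → 35 bp
  90–168 then 1–12 → 79 + 12 = 91 bp
Sorted largest to smallest: 91, 35, 15, 12, 11, 4 bp.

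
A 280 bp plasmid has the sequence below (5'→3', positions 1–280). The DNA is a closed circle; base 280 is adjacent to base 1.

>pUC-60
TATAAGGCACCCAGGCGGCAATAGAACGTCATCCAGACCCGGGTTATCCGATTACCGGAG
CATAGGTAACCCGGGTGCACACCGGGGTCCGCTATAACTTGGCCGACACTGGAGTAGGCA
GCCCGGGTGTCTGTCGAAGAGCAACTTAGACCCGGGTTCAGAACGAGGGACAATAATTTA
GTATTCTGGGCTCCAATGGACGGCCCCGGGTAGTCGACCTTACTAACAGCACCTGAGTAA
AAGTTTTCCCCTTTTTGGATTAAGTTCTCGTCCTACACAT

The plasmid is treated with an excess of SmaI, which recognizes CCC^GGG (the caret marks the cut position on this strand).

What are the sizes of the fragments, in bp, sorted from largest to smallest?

113, 54, 52, 32, 29 bp

SmaI sites (CCCGGG) start at positions 38, 70, 122, 151, 205.
SmaI cuts after base 3 of each site, so after positions 40, 72, 124, 153, 207.
Circular molecule, 5 cuts → 5 fragments:
  41–72 → 32 bp
  73–124 → 52 bp
  125–153 → 29 bp
  154–207 → 54 bp
  208–280 then 1–40 → 73 + 40 = 113 bp
Sorted largest to smallest: 113, 54, 52, 32, 29 bp.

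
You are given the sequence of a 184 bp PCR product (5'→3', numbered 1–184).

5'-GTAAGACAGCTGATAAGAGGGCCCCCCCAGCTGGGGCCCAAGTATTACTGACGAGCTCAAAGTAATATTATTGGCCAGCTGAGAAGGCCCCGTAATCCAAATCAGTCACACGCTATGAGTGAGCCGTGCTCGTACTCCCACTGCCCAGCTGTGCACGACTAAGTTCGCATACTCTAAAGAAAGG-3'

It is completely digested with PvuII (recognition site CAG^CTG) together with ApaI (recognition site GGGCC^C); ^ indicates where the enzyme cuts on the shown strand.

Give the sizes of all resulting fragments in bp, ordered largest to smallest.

70, 40, 36, 14, 9, 8, 7 bp

PvuII sites (CAGCTG) start at positions 7, 28, 76, 146.
PvuII cuts after base 3 of each site, so after positions 9, 30, 78, 148.
ApaI sites (GGGCCC) start at positions 19, 34.
ApaI cuts after base 5 of each site (before the last base), so after positions 23, 38.
Combined cut positions: 9, 23, 30, 38, 78, 148.
Linear molecule, 6 cuts → 7 fragments:
  1–9 → 9 bp
  10–23 → 14 bp
  24–30 → 7 bp
  31–38 → 8 bp
  39–78 → 40 bp
  79–148 → 70 bp
  149–184 → 36 bp
Sorted largest to smallest: 70, 40, 36, 14, 9, 8, 7 bp.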